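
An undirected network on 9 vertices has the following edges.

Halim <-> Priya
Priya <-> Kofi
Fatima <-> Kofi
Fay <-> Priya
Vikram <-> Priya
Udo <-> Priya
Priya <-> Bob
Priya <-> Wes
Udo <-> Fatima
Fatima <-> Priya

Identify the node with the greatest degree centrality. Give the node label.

Degrees — Bob:1, Fatima:3, Fay:1, Halim:1, Kofi:2, Priya:8, Udo:2, Vikram:1, Wes:1.
The maximum is 8, attained only by Priya.

Priya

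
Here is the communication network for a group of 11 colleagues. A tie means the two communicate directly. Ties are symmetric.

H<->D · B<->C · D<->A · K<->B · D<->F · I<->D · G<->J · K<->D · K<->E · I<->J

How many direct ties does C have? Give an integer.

1

C is directly tied to B. That is 1 neighbor, so the degree of C is 1.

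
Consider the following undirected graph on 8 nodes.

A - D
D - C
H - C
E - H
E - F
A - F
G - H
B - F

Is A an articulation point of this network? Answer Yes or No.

Even without A, every remaining node can still reach every other (the residual graph is connected), so A is not a cut vertex.

No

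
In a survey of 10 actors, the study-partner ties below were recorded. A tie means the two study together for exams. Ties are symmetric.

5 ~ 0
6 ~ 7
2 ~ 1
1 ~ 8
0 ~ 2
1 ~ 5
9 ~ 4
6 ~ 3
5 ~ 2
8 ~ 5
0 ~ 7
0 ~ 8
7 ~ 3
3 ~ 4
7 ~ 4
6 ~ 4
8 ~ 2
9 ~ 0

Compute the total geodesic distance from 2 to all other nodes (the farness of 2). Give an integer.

Distances from 2: 0:1, 1:1, 3:3, 4:3, 5:1, 6:3, 7:2, 8:1, 9:2.
Sum = 1 + 1 + 3 + 3 + 1 + 3 + 2 + 1 + 2 = 17.

17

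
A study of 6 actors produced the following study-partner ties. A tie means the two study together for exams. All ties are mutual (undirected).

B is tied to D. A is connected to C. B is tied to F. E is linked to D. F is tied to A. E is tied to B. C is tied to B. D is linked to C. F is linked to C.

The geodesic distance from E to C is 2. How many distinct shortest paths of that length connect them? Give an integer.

2

The shortest distance is 2. The length-2 paths are: E–B–C; E–D–C.
That gives 2 distinct shortest paths.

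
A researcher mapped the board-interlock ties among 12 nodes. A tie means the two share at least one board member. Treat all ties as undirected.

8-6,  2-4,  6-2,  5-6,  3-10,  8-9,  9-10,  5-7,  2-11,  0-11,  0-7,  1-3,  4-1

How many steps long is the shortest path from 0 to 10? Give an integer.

6

One shortest route is 0 – 7 – 5 – 6 – 8 – 9 – 10, which uses 6 edges, and at distance 5 from 0 we only reach {3, 9}, which does not include 10. So d(0,10) = 6.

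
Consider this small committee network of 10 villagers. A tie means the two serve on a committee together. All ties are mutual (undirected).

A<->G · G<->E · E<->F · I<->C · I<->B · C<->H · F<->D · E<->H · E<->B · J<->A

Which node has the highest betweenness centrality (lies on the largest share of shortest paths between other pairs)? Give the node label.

E

Unnormalized betweenness of each node: A:8, B:6, C:1, D:0, E:27, F:8, G:14, H:6, I:1, J:0.
E has the largest value, 27, making it the main broker — the node through which the most shortest paths run.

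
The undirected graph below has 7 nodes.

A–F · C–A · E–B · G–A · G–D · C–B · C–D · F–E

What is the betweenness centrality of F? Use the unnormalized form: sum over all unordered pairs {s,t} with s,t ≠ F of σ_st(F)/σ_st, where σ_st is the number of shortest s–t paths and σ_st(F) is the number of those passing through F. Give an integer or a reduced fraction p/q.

Pairs whose geodesics pass through F — A–E: 1; G–E: 1.
All other pairs contribute 0.
Summing the contributions gives betweenness(F) = 2.

2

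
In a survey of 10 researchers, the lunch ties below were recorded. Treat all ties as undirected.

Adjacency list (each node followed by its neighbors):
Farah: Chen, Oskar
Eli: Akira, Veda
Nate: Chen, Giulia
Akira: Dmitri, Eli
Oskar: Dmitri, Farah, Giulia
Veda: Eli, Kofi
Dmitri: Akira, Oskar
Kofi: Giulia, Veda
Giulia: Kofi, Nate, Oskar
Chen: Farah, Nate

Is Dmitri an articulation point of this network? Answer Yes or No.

No

Even without Dmitri, every remaining node can still reach every other (the residual graph is connected), so Dmitri is not a cut vertex.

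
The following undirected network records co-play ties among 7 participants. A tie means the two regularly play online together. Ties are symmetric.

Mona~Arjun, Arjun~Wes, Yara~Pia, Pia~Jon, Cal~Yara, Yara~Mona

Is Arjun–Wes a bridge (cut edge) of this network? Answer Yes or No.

Without the Arjun–Wes edge there is no alternate route between Arjun and Wes, so the network disconnects. It is a bridge.

Yes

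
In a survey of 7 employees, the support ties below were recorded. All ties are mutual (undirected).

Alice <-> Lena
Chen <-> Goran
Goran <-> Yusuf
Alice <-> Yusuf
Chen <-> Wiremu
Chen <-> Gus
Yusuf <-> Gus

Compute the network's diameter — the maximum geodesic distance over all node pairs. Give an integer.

Eccentricity of each node (its greatest distance to any other): Alice:4, Chen:4, Goran:3, Gus:3, Lena:5, Wiremu:5, Yusuf:3.
The maximum eccentricity is 5, realized for instance by the pair Lena–Wiremu via Lena – Alice – Yusuf – Goran – Chen – Wiremu. So the diameter is 5.

5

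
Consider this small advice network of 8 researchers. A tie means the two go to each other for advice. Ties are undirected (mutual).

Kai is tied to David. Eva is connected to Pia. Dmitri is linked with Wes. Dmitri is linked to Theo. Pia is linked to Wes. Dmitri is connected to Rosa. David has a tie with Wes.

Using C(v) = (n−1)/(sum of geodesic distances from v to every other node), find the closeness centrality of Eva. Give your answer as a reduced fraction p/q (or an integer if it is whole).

1/3

Distances from Eva: David:3, Dmitri:3, Kai:4, Pia:1, Rosa:4, Theo:4, Wes:2. Sum = 21.
n = 8, so closeness = 7/21 = 1/3.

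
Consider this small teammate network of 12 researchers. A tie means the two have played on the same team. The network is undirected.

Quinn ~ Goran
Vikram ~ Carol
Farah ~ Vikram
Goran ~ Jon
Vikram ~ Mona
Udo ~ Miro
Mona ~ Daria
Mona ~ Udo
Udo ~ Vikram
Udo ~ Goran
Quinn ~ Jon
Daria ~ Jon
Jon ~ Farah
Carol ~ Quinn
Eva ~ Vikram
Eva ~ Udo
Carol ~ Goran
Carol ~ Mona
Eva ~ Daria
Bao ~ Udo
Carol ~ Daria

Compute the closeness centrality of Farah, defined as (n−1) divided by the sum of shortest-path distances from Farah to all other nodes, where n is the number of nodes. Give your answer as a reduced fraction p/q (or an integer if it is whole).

1/2

Distances from Farah: Bao:3, Carol:2, Daria:2, Eva:2, Goran:2, Jon:1, Miro:3, Mona:2, Quinn:2, Udo:2, Vikram:1. Sum = 22.
n = 12, so closeness = 11/22 = 1/2.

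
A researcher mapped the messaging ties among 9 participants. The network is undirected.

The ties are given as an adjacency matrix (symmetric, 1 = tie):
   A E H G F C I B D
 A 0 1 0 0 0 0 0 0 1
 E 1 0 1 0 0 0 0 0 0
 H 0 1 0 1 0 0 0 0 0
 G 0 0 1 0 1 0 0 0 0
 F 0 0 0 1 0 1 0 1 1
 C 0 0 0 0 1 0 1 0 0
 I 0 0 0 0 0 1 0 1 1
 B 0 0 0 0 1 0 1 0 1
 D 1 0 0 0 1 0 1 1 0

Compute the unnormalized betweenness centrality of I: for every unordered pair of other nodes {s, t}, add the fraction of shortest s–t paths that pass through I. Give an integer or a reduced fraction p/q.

11/6

Pairs whose geodesics pass through I — A–C: 1/2; E–C: 1/3; C–B: 1/2; C–D: 1/2.
All other pairs contribute 0.
Summing the contributions gives betweenness(I) = 11/6.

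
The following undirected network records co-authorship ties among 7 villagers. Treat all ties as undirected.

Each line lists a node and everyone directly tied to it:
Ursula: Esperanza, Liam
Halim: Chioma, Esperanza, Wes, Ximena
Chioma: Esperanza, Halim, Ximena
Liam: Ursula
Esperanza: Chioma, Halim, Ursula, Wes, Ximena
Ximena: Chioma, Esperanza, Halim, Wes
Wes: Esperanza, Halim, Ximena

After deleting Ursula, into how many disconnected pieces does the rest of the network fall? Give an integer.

2

Without Ursula, the remaining ties split the others into: {Liam}; {Chioma, Esperanza, Halim, Wes, Ximena}.
That's 2 separate components.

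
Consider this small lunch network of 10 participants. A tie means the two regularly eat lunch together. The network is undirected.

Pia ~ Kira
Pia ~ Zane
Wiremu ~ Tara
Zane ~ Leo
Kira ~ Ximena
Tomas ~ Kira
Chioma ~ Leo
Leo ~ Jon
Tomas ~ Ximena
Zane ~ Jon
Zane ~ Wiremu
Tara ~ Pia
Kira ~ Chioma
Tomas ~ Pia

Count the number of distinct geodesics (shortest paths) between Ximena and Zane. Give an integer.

The shortest distance is 3. The length-3 paths are: Ximena–Kira–Pia–Zane; Ximena–Tomas–Pia–Zane.
That gives 2 distinct shortest paths.

2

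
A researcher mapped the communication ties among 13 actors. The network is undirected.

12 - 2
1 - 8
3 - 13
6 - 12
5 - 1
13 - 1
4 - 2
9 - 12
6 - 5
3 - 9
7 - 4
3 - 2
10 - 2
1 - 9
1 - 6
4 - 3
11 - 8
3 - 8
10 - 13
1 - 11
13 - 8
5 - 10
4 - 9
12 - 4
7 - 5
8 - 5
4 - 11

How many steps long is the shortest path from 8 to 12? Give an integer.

One shortest route is 8 – 11 – 4 – 12, which uses 3 edges, and at distance 2 from 8 we only reach {2, 4, 6, 7, 9, 10}, which does not include 12. So d(8,12) = 3.

3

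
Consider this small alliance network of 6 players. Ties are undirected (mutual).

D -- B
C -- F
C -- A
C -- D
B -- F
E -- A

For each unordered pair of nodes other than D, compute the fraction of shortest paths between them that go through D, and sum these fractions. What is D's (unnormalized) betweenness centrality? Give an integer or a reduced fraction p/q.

Pairs whose geodesics pass through D — A–B: 1/2; C–B: 1/2; B–E: 1/2.
All other pairs contribute 0.
Summing the contributions gives betweenness(D) = 3/2.

3/2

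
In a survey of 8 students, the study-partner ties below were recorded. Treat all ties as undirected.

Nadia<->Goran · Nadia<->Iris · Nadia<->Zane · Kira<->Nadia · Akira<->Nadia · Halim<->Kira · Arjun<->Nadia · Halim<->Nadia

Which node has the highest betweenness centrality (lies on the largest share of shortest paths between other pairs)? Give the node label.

Nadia

Unnormalized betweenness of each node: Akira:0, Arjun:0, Goran:0, Halim:0, Iris:0, Kira:0, Nadia:20, Zane:0.
Nadia has the largest value, 20, making it the main broker — the node through which the most shortest paths run.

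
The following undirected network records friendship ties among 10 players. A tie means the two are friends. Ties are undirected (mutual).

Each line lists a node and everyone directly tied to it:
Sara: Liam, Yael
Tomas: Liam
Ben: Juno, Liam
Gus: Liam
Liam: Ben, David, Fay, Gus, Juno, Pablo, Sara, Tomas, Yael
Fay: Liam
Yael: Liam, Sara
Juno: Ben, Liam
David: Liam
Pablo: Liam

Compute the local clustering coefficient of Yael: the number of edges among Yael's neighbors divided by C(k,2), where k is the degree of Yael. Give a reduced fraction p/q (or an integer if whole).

1

Yael's neighbors: Liam and Sara (k = 2).
Possible neighbor pairs: C(2,2) = 1. Edges among them: Liam–Sara → e = 1.
Clustering(Yael) = 1/1.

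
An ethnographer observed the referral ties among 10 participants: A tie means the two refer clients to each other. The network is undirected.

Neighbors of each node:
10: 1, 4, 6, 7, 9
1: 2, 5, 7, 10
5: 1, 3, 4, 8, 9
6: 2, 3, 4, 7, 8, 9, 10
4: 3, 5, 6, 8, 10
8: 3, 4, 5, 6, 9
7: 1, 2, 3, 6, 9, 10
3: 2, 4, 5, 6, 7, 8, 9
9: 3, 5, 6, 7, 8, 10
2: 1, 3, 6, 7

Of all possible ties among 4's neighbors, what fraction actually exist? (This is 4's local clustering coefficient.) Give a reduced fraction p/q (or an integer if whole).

3/5

4's neighbors: 3, 5, 6, 8, and 10 (k = 5).
Possible neighbor pairs: C(5,2) = 10. Edges among them: 3–5, 3–6, 3–8, 5–8, 6–8, 6–10 → e = 6.
Clustering(4) = 6/10 = 3/5.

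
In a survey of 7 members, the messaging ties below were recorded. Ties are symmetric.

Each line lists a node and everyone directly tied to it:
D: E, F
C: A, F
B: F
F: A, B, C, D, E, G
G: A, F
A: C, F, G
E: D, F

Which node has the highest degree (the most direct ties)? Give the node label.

Degrees — A:3, B:1, C:2, D:2, E:2, F:6, G:2.
The maximum is 6, attained only by F.

F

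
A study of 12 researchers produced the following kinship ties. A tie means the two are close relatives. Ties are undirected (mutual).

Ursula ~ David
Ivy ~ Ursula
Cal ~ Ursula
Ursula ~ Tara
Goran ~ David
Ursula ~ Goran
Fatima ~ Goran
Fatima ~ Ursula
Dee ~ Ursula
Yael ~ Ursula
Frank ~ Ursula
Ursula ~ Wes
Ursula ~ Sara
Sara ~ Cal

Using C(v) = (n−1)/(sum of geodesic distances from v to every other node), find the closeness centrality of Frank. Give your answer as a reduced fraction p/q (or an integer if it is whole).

Distances from Frank: Cal:2, David:2, Dee:2, Fatima:2, Goran:2, Ivy:2, Sara:2, Tara:2, Ursula:1, Wes:2, Yael:2. Sum = 21.
n = 12, so closeness = 11/21.

11/21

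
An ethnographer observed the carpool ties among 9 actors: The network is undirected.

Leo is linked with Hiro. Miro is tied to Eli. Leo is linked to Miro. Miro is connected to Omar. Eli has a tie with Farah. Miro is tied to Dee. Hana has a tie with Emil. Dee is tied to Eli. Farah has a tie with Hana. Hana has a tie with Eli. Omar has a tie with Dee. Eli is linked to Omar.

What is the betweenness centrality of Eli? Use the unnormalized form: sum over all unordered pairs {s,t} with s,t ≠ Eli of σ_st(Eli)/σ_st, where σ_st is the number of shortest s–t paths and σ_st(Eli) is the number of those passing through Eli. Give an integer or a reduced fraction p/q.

15

Pairs whose geodesics pass through Eli — Hana–Dee: 1; Hana–Miro: 1; Hana–Omar: 1; Hana–Hiro: 1; Hana–Leo: 1; Farah–Dee: 1; Farah–Miro: 1; Farah–Omar: 1; Farah–Hiro: 1; Farah–Leo: 1; Dee–Emil: 1; Miro–Emil: 1; Omar–Emil: 1; Hiro–Emil: 1 … (+1 more pairs).
All other pairs contribute 0.
Summing the contributions gives betweenness(Eli) = 15.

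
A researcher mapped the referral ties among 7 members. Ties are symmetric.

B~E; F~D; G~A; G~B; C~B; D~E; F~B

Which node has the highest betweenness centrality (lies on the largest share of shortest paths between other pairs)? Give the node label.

B

Unnormalized betweenness of each node: A:0, B:23/2, C:0, D:1/2, E:2, F:2, G:5.
B has the largest value, 23/2, making it the main broker — the node through which the most shortest paths run.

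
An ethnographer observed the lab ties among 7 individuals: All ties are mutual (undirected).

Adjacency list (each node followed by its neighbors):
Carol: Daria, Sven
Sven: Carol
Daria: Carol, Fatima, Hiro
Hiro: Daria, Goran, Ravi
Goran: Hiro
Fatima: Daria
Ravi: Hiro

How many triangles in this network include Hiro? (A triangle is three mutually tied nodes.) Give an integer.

Hiro's neighbors are Daria, Goran, and Ravi, but none of them are tied to each other, so no triangle contains Hiro.

0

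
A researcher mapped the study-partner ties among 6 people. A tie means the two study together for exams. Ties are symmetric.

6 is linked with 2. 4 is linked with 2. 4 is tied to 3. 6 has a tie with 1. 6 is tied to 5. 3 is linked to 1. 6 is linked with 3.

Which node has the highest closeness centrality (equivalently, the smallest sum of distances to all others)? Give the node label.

6

Farness (sum of distances to all others) for each node — 1:8, 2:8, 3:7, 4:9, 5:10, 6:6.
The smallest farness is 6, for 6, so 6 has the highest closeness.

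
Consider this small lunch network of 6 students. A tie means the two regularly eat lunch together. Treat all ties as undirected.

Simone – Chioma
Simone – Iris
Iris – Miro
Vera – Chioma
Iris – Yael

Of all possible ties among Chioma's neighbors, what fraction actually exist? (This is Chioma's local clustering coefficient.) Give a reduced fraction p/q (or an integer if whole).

0

Chioma's neighbors: Simone and Vera (k = 2).
Possible neighbor pairs: C(2,2) = 1. Edges among them: none → e = 0.
Clustering(Chioma) = 0/1.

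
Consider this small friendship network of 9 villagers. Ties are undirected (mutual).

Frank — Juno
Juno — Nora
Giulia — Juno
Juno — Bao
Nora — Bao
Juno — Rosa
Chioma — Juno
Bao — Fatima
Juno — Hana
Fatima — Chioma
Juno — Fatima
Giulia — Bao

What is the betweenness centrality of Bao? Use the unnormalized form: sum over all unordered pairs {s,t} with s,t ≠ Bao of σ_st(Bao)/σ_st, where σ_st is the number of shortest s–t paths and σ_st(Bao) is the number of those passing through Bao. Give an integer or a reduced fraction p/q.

Pairs whose geodesics pass through Bao — Nora–Fatima: 1/2; Nora–Giulia: 1/2; Fatima–Giulia: 1/2.
All other pairs contribute 0.
Summing the contributions gives betweenness(Bao) = 3/2.

3/2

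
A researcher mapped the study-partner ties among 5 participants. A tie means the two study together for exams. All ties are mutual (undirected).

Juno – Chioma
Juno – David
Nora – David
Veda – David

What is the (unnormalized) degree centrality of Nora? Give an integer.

Nora is directly tied to David. That is 1 neighbor, so the degree of Nora is 1.

1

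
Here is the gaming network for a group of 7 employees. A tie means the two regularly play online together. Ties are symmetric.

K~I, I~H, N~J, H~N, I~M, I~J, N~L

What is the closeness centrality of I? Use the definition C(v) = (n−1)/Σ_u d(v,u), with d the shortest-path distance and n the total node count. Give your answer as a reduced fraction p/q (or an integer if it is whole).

Distances from I: H:1, J:1, K:1, L:3, M:1, N:2. Sum = 9.
n = 7, so closeness = 6/9 = 2/3.

2/3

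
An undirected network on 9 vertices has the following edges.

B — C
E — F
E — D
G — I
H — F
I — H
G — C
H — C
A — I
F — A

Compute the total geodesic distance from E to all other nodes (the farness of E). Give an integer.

20

Distances from E: A:2, B:4, C:3, D:1, F:1, G:4, H:2, I:3.
Sum = 2 + 4 + 3 + 1 + 1 + 4 + 2 + 3 = 20.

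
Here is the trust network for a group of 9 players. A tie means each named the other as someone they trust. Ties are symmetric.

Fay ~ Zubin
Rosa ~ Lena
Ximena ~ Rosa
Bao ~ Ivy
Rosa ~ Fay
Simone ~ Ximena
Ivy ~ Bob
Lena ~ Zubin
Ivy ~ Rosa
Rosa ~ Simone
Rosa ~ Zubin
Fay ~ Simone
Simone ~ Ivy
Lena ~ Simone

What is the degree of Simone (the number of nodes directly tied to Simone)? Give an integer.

Simone is directly tied to Fay, Ivy, Lena, Rosa, and Ximena. That is 5 neighbors, so the degree of Simone is 5.

5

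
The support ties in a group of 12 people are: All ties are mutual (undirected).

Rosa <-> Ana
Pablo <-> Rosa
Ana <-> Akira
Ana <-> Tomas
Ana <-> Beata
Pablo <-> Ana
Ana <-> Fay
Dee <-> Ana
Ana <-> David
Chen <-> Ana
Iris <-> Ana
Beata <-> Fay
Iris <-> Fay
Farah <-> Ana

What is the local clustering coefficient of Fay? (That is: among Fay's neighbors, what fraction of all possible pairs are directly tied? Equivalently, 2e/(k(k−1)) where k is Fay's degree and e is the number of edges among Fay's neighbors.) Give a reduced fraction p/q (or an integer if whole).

2/3

Fay's neighbors: Ana, Beata, and Iris (k = 3).
Possible neighbor pairs: C(3,2) = 3. Edges among them: Ana–Beata, Ana–Iris → e = 2.
Clustering(Fay) = 2/3.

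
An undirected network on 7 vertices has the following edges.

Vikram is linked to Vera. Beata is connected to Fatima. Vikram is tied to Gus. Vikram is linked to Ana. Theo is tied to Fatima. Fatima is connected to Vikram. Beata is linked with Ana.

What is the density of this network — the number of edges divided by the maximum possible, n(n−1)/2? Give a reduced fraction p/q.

There are 7 edges and 7 nodes, so the maximum possible is C(7,2) = 21.
Density = 7/21 = 1/3.

1/3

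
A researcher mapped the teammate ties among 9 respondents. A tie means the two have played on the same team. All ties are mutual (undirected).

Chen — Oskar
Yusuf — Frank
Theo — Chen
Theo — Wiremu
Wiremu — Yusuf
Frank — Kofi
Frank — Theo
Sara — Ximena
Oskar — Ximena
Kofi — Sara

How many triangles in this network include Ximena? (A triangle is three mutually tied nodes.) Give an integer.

0

Ximena's neighbors are Oskar and Sara, but none of them are tied to each other, so no triangle contains Ximena.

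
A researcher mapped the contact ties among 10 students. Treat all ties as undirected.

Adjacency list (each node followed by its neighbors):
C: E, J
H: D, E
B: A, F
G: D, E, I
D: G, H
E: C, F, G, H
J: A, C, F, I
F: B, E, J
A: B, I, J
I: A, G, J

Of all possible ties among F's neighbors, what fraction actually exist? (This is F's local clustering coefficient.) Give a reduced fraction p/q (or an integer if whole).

0

F's neighbors: B, E, and J (k = 3).
Possible neighbor pairs: C(3,2) = 3. Edges among them: none → e = 0.
Clustering(F) = 0/3 = 0.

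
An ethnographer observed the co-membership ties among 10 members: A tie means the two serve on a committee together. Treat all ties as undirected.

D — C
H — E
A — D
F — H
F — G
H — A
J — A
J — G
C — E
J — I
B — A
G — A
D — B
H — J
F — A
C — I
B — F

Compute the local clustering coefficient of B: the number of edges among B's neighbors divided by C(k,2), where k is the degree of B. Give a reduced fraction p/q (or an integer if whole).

B's neighbors: A, D, and F (k = 3).
Possible neighbor pairs: C(3,2) = 3. Edges among them: A–D, A–F → e = 2.
Clustering(B) = 2/3.

2/3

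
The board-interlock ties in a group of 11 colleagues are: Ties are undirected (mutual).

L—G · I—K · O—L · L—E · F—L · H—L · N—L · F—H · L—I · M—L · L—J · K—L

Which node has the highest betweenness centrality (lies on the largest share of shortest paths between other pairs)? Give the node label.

Unnormalized betweenness of each node: E:0, F:0, G:0, H:0, I:0, J:0, K:0, L:43, M:0, N:0, O:0.
L has the largest value, 43, making it the main broker — the node through which the most shortest paths run.

L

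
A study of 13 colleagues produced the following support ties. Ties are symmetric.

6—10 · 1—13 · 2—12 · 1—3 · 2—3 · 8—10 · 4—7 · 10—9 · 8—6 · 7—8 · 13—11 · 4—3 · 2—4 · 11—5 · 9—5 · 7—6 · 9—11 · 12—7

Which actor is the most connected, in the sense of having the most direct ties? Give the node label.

7

Degrees — 1:2, 2:3, 3:3, 4:3, 5:2, 6:3, 7:4, 8:3, 9:3, 10:3, 11:3, 12:2, 13:2.
The maximum is 4, attained only by 7.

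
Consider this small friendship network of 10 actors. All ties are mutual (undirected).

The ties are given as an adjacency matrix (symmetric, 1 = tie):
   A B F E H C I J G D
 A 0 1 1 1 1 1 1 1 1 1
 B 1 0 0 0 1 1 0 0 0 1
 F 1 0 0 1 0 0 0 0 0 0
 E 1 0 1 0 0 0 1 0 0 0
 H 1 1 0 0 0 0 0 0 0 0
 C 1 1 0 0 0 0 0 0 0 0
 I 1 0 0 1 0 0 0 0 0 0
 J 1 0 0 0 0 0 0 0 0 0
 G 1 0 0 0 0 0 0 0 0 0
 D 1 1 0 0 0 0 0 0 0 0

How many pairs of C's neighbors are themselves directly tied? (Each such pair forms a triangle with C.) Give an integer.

1

C's neighbors: A and B.
Neighbor pairs that are themselves tied: C–A–B. Each forms one triangle with C, for 1 in total.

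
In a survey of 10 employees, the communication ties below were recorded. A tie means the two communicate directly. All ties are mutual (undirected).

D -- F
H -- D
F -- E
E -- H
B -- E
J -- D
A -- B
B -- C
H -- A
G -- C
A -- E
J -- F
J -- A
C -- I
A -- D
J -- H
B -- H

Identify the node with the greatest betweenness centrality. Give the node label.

Unnormalized betweenness of each node: A:14/3, B:18, C:15, D:2/3, E:14/3, F:2/3, G:0, H:14/3, I:0, J:2/3.
B has the largest value, 18, making it the main broker — the node through which the most shortest paths run.

B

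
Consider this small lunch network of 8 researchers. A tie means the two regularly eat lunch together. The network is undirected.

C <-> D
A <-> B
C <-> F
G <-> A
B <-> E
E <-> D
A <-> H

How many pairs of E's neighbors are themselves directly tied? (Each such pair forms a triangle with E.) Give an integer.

E's neighbors are B and D, but none of them are tied to each other, so no triangle contains E.

0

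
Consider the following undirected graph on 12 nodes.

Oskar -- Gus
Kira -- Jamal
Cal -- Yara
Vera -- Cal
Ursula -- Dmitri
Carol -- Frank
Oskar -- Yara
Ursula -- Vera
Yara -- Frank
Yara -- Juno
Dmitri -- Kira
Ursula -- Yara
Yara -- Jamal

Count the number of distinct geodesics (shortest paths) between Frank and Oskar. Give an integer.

1

The shortest distance is 2, and the only length-2 path is Frank–Yara–Oskar. So there is exactly 1 shortest path.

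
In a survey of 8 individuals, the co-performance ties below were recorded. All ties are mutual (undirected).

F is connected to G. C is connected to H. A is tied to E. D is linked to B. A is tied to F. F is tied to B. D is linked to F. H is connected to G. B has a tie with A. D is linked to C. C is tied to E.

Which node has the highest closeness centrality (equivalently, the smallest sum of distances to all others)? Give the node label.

F

Farness (sum of distances to all others) for each node — A:12, B:12, C:11, D:11, E:13, F:10, G:13, H:14.
The smallest farness is 10, for F, so F has the highest closeness.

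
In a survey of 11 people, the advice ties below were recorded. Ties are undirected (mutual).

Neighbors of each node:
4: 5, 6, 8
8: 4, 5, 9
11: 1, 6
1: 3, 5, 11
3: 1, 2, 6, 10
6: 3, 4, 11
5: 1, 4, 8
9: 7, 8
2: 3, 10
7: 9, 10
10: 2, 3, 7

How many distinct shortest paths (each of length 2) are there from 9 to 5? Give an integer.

1

The shortest distance is 2, and the only length-2 path is 9–8–5. So there is exactly 1 shortest path.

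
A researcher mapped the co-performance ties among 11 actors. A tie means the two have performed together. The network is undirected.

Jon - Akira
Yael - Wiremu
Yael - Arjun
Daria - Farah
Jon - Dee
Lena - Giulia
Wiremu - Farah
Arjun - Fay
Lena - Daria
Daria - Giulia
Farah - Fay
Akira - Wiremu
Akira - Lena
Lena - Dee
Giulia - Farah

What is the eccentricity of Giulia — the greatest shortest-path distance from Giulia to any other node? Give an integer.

3

Distances from Giulia: Akira:2, Arjun:3, Daria:1, Dee:2, Farah:1, Fay:2, Jon:3, Lena:1, Wiremu:2, Yael:3.
The largest is 3 (to Yael, Arjun, and Jon), so the eccentricity of Giulia is 3.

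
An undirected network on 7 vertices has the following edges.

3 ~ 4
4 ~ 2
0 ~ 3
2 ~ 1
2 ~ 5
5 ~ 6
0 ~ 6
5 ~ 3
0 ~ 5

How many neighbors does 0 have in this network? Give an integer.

0 is directly tied to 3, 5, and 6. That is 3 neighbors, so the degree of 0 is 3.

3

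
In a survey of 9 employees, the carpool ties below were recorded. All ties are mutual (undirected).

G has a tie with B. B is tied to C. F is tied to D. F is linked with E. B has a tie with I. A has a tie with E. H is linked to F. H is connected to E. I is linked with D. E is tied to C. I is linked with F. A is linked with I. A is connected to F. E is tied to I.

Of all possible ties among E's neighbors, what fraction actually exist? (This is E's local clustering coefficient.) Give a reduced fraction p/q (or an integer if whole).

E's neighbors: A, C, F, H, and I (k = 5).
Possible neighbor pairs: C(5,2) = 10. Edges among them: A–F, A–I, F–H, F–I → e = 4.
Clustering(E) = 4/10 = 2/5.

2/5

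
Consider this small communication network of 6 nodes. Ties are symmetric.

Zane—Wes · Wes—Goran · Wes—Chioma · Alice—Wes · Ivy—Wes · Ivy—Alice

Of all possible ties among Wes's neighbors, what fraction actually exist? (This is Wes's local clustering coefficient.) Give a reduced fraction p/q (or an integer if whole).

Wes's neighbors: Alice, Chioma, Goran, Ivy, and Zane (k = 5).
Possible neighbor pairs: C(5,2) = 10. Edges among them: Alice–Ivy → e = 1.
Clustering(Wes) = 1/10.

1/10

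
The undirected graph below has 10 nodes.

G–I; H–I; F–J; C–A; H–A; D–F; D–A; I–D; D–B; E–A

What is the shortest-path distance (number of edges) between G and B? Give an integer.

3

One shortest route is G – I – D – B, which uses 3 edges, and at distance 2 from G we only reach {D, H}, which does not include B. So d(G,B) = 3.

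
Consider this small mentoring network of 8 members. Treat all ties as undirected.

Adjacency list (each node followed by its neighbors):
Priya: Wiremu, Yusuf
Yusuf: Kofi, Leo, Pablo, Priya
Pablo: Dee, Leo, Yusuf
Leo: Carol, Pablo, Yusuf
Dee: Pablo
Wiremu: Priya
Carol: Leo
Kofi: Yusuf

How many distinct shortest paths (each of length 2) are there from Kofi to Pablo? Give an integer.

1

The shortest distance is 2, and the only length-2 path is Kofi–Yusuf–Pablo. So there is exactly 1 shortest path.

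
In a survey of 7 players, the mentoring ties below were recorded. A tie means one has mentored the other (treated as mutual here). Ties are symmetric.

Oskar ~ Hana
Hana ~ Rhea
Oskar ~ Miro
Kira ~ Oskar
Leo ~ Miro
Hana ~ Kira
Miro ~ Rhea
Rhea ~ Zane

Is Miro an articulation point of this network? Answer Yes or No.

Removing Miro leaves {Hana, Kira, Oskar, Rhea, and Zane} with no path to {Leo}, so the network splits into 2 components. Miro is a cut vertex.

Yes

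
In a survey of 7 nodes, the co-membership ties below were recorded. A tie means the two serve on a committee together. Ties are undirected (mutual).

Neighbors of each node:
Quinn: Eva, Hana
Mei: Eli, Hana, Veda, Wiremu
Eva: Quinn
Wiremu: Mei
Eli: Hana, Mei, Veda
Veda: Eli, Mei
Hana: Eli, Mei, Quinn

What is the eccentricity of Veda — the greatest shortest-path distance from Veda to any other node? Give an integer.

Distances from Veda: Eli:1, Eva:4, Hana:2, Mei:1, Quinn:3, Wiremu:2.
The largest is 4 (to Eva), so the eccentricity of Veda is 4.

4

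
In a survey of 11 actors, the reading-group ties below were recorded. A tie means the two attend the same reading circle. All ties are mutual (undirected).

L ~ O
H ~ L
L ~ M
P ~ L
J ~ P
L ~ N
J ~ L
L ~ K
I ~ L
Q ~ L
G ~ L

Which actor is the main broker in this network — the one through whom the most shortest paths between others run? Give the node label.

L

Unnormalized betweenness of each node: G:0, H:0, I:0, J:0, K:0, L:44, M:0, N:0, O:0, P:0, Q:0.
L has the largest value, 44, making it the main broker — the node through which the most shortest paths run.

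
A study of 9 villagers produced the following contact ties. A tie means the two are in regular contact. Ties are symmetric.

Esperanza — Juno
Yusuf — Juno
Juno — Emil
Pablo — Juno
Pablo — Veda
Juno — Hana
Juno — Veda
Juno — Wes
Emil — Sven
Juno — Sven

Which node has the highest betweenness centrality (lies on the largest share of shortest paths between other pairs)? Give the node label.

Juno

Unnormalized betweenness of each node: Emil:0, Esperanza:0, Hana:0, Juno:26, Pablo:0, Sven:0, Veda:0, Wes:0, Yusuf:0.
Juno has the largest value, 26, making it the main broker — the node through which the most shortest paths run.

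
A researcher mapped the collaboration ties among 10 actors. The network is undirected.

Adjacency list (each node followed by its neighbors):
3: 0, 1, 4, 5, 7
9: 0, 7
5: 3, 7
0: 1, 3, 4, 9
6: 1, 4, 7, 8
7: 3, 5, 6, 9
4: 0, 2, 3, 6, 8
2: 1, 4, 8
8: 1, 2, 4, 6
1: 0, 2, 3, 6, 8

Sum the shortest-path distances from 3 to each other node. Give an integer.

13

Distances from 3: 0:1, 1:1, 2:2, 4:1, 5:1, 6:2, 7:1, 8:2, 9:2.
Sum = 1 + 1 + 2 + 1 + 1 + 2 + 1 + 2 + 2 = 13.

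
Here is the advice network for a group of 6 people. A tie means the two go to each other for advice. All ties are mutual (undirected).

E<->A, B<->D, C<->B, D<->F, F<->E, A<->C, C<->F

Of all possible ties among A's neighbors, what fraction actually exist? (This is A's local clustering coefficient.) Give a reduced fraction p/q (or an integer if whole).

0

A's neighbors: C and E (k = 2).
Possible neighbor pairs: C(2,2) = 1. Edges among them: none → e = 0.
Clustering(A) = 0/1.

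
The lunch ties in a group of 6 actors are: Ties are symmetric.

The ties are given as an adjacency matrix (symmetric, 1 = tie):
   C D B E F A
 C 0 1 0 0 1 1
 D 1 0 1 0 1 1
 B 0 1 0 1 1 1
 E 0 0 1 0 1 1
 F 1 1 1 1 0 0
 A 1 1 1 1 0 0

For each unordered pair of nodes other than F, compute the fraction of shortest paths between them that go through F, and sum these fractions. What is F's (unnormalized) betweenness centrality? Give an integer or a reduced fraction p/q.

Pairs whose geodesics pass through F — C–B: 1/3; C–E: 1/2; D–E: 1/3.
All other pairs contribute 0.
Summing the contributions gives betweenness(F) = 7/6.

7/6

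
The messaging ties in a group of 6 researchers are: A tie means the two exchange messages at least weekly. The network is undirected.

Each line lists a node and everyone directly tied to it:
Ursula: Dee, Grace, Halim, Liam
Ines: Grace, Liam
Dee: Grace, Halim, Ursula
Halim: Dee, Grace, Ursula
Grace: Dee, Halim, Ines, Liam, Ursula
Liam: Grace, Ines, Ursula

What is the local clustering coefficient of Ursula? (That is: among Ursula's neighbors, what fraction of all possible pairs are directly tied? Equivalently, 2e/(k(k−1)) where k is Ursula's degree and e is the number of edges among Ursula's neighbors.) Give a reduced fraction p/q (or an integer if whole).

Ursula's neighbors: Dee, Grace, Halim, and Liam (k = 4).
Possible neighbor pairs: C(4,2) = 6. Edges among them: Dee–Grace, Dee–Halim, Grace–Halim, Grace–Liam → e = 4.
Clustering(Ursula) = 4/6 = 2/3.

2/3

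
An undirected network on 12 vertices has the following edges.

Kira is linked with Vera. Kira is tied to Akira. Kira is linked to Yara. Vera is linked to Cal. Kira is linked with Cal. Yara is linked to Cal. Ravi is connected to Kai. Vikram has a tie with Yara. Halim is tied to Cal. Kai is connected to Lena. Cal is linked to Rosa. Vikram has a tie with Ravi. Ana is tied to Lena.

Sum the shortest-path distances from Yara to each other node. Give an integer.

Distances from Yara: Akira:2, Ana:5, Cal:1, Halim:2, Kai:3, Kira:1, Lena:4, Ravi:2, Rosa:2, Vera:2, Vikram:1.
Sum = 2 + 5 + 1 + 2 + 3 + 1 + 4 + 2 + 2 + 2 + 1 = 25.

25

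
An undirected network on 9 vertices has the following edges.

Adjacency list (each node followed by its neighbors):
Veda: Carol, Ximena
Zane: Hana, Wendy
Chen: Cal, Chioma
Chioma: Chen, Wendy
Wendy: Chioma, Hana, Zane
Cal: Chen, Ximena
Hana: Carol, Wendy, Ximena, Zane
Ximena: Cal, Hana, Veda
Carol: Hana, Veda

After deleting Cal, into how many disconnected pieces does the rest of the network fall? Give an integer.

1

Cal's neighbors (Chen and Ximena) remain reachable from one another through other ties, so the rest of the network stays in one piece.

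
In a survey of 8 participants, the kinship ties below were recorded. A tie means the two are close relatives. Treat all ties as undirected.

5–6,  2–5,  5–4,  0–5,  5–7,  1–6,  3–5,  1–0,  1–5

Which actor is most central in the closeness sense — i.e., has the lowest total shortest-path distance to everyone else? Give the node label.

5

Farness (sum of distances to all others) for each node — 0:12, 1:11, 2:13, 3:13, 4:13, 5:7, 6:12, 7:13.
The smallest farness is 7, for 5, so 5 has the highest closeness.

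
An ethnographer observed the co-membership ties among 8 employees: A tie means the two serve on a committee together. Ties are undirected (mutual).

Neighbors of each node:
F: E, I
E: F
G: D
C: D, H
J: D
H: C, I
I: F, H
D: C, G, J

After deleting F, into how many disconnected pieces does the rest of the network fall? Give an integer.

Without F, the remaining ties split the others into: {C, D, G, H, I, J}; {E}.
That's 2 separate components.

2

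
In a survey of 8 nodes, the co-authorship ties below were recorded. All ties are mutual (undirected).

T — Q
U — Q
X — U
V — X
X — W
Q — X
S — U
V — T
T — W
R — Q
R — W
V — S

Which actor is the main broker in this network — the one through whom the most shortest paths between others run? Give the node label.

Q

Unnormalized betweenness of each node: Q:29/6, R:1/3, S:1/2, T:13/6, U:17/6, V:5/2, W:11/6, X:4.
Q has the largest value, 29/6, making it the main broker — the node through which the most shortest paths run.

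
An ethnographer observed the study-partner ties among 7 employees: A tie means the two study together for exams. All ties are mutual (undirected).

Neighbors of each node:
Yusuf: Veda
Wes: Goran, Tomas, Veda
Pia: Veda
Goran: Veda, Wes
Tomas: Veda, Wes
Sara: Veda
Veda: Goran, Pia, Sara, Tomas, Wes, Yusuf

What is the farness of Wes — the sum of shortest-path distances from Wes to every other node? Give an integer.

Distances from Wes: Goran:1, Pia:2, Sara:2, Tomas:1, Veda:1, Yusuf:2.
Sum = 1 + 2 + 2 + 1 + 1 + 2 = 9.

9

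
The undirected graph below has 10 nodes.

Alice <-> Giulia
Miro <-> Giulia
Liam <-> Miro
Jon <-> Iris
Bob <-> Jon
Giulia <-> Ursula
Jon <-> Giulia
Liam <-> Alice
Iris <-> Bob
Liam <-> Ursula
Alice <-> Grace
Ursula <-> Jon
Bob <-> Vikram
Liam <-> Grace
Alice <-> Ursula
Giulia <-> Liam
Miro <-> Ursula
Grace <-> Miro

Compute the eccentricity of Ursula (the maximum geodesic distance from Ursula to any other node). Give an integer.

3

Distances from Ursula: Alice:1, Bob:2, Giulia:1, Grace:2, Iris:2, Jon:1, Liam:1, Miro:1, Vikram:3.
The largest is 3 (to Vikram), so the eccentricity of Ursula is 3.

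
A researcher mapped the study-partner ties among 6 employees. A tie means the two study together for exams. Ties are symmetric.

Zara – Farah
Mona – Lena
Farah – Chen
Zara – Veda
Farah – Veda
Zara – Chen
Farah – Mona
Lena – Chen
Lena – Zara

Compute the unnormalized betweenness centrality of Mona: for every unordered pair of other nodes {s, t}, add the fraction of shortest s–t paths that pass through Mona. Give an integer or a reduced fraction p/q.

Pairs whose geodesics pass through Mona — Farah–Lena: 1/3.
All other pairs contribute 0.
Summing the contributions gives betweenness(Mona) = 1/3.

1/3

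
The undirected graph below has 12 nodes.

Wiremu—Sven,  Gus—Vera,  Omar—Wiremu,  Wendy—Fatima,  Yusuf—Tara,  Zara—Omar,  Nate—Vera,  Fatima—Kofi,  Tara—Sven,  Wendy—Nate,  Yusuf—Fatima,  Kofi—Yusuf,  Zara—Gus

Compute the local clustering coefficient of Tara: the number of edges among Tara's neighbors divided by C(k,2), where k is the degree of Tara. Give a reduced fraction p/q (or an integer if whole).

Tara's neighbors: Sven and Yusuf (k = 2).
Possible neighbor pairs: C(2,2) = 1. Edges among them: none → e = 0.
Clustering(Tara) = 0/1.

0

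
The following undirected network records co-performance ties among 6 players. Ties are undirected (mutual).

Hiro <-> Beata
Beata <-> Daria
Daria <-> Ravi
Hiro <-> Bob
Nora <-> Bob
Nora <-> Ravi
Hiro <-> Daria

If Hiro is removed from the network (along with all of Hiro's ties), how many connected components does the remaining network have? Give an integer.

Hiro's neighbors (Beata, Bob, and Daria) remain reachable from one another through other ties, so the rest of the network stays in one piece.

1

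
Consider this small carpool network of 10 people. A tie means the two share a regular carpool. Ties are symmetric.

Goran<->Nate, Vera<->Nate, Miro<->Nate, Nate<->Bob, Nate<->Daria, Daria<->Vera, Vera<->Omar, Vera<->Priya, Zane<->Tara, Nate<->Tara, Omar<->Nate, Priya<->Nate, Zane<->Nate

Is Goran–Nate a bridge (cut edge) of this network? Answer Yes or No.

Without the Goran–Nate edge there is no alternate route between Goran and Nate, so the network disconnects. It is a bridge.

Yes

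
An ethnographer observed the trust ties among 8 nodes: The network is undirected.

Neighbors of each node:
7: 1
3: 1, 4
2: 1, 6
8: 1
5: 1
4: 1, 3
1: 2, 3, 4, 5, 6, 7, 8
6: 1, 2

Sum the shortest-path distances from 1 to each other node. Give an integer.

7

Distances from 1: 2:1, 3:1, 4:1, 5:1, 6:1, 7:1, 8:1.
Sum = 1 + 1 + 1 + 1 + 1 + 1 + 1 = 7.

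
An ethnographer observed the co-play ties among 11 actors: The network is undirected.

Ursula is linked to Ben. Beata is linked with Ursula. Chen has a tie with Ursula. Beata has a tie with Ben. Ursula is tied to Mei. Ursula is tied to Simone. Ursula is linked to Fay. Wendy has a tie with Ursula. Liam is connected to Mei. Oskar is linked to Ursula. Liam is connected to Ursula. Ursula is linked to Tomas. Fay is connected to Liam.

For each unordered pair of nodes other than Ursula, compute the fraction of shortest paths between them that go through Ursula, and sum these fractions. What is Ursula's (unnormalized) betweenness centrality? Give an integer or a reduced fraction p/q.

Pairs whose geodesics pass through Ursula — Simone–Liam: 1; Simone–Beata: 1; Simone–Fay: 1; Simone–Oskar: 1; Simone–Tomas: 1; Simone–Chen: 1; Simone–Ben: 1; Simone–Wendy: 1; Simone–Mei: 1; Liam–Beata: 1; Liam–Oskar: 1; Liam–Tomas: 1; Liam–Chen: 1; Liam–Ben: 1 … (+28 more pairs).
All other pairs contribute 0.
Summing the contributions gives betweenness(Ursula) = 83/2.

83/2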